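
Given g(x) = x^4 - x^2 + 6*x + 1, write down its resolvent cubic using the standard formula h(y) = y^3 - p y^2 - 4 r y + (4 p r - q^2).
h(y) = y^3 + y^2 - 4*y - 40

Identify coefficients: p = -1, q = 6, r = 1.
Plug into h(y) = y^3 - p y^2 - 4 r y + (4 p r - q^2):
  h(y) = y^3 - (-1) y^2 - 4*(1) y + (4*(-1)*(1) - (6)^2)
       = y^3 + (1) y^2 + (-4) y + (-40).
Simplifying: h(y) = y^3 + y^2 - 4*y - 40.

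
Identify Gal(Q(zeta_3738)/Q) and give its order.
|Gal(Q(zeta_3738)/Q)| = phi(3738) = 1056; group ≅ (Z/3738Z)^* ≅ Z/2Z × Z/6Z × Z/88Z

The n-th cyclotomic polynomial Φ_3738(x) is the minimal polynomial of zeta_3738 over Q and has degree phi(3738) = 1056. So Q(zeta_3738) is a degree-1056 Galois extension with Galois group (Z/3738Z)^*. By CRT, (Z/3738Z)^* ≅ (Z/2Z)^* × (Z/3Z)^* × (Z/7Z)^* × (Z/89Z)^*. Each prime-power unit group is (Z/2Z)^* ≅ trivial group (order 1); (Z/3Z)^* ≅ Z/2Z; (Z/7Z)^* ≅ Z/6Z; (Z/89Z)^* ≅ Z/88Z. Hence Gal(Q(zeta_3738)/Q) ≅ Z/2Z × Z/6Z × Z/88Z.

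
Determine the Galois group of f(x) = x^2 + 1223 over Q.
Gal(K/Q) = Z/2Z (cyclic of order 2)

x^2 + 1223 is irreducible over Q since -1223 is not a rational square. The splitting field Q(sqrt(-1223)) has degree 2 over Q, and its unique nontrivial automorphism is sqrt(-1223) ↦ -sqrt(-1223). Hence Gal(Q(sqrt(-1223))/Q) = Z/2Z.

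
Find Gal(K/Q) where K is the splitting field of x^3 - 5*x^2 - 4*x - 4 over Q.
Gal(K/Q) = S_3 (symmetric group of order 6)

Compute the discriminant of x^3 + (-5)*x^2 + (-4)*x + (-4): Δ = -3216. Since Δ is not a rational square, the Galois group is not contained in A_3; it must be the full S_3 (irreducibility of the cubic rules out anything smaller).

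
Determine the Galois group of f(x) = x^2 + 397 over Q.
Gal(K/Q) = Z/2Z (cyclic of order 2)

x^2 + 397 is irreducible over Q since -397 is not a rational square. The splitting field Q(sqrt(-397)) has degree 2 over Q, and its unique nontrivial automorphism is sqrt(-397) ↦ -sqrt(-397). Hence Gal(Q(sqrt(-397))/Q) = Z/2Z.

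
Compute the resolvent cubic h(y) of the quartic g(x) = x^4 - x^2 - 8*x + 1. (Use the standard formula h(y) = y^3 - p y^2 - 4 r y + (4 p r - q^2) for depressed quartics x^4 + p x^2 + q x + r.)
h(y) = y^3 + y^2 - 4*y - 68

Identify coefficients: p = -1, q = -8, r = 1.
Plug into h(y) = y^3 - p y^2 - 4 r y + (4 p r - q^2):
  h(y) = y^3 - (-1) y^2 - 4*(1) y + (4*(-1)*(1) - (-8)^2)
       = y^3 + (1) y^2 + (-4) y + (-68).
Simplifying: h(y) = y^3 + y^2 - 4*y - 68.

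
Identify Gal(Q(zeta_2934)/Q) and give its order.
|Gal(Q(zeta_2934)/Q)| = phi(2934) = 972; group ≅ (Z/2934Z)^* ≅ Z/6Z × Z/162Z

The n-th cyclotomic polynomial Φ_2934(x) is the minimal polynomial of zeta_2934 over Q and has degree phi(2934) = 972. So Q(zeta_2934) is a degree-972 Galois extension with Galois group (Z/2934Z)^*. By CRT, (Z/2934Z)^* ≅ (Z/2Z)^* × (Z/9Z)^* × (Z/163Z)^*. Each prime-power unit group is (Z/2Z)^* ≅ trivial group (order 1); (Z/9Z)^* ≅ Z/6Z; (Z/163Z)^* ≅ Z/162Z. Hence Gal(Q(zeta_2934)/Q) ≅ Z/6Z × Z/162Z.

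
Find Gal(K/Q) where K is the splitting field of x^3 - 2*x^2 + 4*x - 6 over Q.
Gal(K/Q) = S_3 (symmetric group of order 6)

Compute the discriminant of x^3 + (-2)*x^2 + (4)*x + (-6): Δ = -492. Since Δ is not a rational square, the Galois group is not contained in A_3; it must be the full S_3 (irreducibility of the cubic rules out anything smaller).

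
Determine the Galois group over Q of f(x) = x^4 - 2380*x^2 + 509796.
Gal(K/Q) = Z/2Z (cyclic of order 2)

f factors as (x^2 - 238)(x^2 - 2142), so the splitting field is K = Q(sqrt(238), sqrt(2142)). The squarefree part of 238 is 238 and the squarefree part of 2142 is also 238, so sqrt(238) and sqrt(2142) are both rational multiples of sqrt(238). Hence Q(sqrt(238)) = Q(sqrt(2142)) = Q(sqrt(238)), and the splitting field collapses to a single degree-2 extension with Galois group Z/2Z.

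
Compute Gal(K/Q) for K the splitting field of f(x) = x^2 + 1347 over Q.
Gal(K/Q) = Z/2Z (cyclic of order 2)

x^2 + 1347 is irreducible over Q since -1347 is not a rational square. The splitting field Q(sqrt(-1347)) has degree 2 over Q, and its unique nontrivial automorphism is sqrt(-1347) ↦ -sqrt(-1347). Hence Gal(Q(sqrt(-1347))/Q) = Z/2Z.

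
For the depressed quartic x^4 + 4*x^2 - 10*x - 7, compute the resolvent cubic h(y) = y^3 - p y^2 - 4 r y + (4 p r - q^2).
h(y) = y^3 - 4*y^2 + 28*y - 212

Identify coefficients: p = 4, q = -10, r = -7.
Plug into h(y) = y^3 - p y^2 - 4 r y + (4 p r - q^2):
  h(y) = y^3 - (4) y^2 - 4*(-7) y + (4*(4)*(-7) - (-10)^2)
       = y^3 + (-4) y^2 + (28) y + (-212).
Simplifying: h(y) = y^3 - 4*y^2 + 28*y - 212.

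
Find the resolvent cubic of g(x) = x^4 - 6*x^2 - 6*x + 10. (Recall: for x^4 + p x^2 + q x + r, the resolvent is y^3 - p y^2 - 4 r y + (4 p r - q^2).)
h(y) = y^3 + 6*y^2 - 40*y - 276

Identify coefficients: p = -6, q = -6, r = 10.
Plug into h(y) = y^3 - p y^2 - 4 r y + (4 p r - q^2):
  h(y) = y^3 - (-6) y^2 - 4*(10) y + (4*(-6)*(10) - (-6)^2)
       = y^3 + (6) y^2 + (-40) y + (-276).
Simplifying: h(y) = y^3 + 6*y^2 - 40*y - 276.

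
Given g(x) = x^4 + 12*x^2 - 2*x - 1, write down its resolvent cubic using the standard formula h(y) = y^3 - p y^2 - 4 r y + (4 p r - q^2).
h(y) = y^3 - 12*y^2 + 4*y - 52

Identify coefficients: p = 12, q = -2, r = -1.
Plug into h(y) = y^3 - p y^2 - 4 r y + (4 p r - q^2):
  h(y) = y^3 - (12) y^2 - 4*(-1) y + (4*(12)*(-1) - (-2)^2)
       = y^3 + (-12) y^2 + (4) y + (-52).
Simplifying: h(y) = y^3 - 12*y^2 + 4*y - 52.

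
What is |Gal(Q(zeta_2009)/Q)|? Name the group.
|Gal(Q(zeta_2009)/Q)| = phi(2009) = 1680; group ≅ (Z/2009Z)^* ≅ Z/40Z × Z/42Z

The n-th cyclotomic polynomial Φ_2009(x) is the minimal polynomial of zeta_2009 over Q and has degree phi(2009) = 1680. So Q(zeta_2009) is a degree-1680 Galois extension with Galois group (Z/2009Z)^*. By CRT, (Z/2009Z)^* ≅ (Z/49Z)^* × (Z/41Z)^*. Each prime-power unit group is (Z/49Z)^* ≅ Z/42Z; (Z/41Z)^* ≅ Z/40Z. Hence Gal(Q(zeta_2009)/Q) ≅ Z/40Z × Z/42Z.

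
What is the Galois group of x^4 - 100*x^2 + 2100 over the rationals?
Gal(K/Q) = V_4 (Klein four-group, Z/2Z × Z/2Z)

f factors as (x^2 - 70)(x^2 - 30), so the splitting field is K = Q(sqrt(70), sqrt(30)). The elements 70, 30, 2100 are all non-squares in Q, so sqrt(70) and sqrt(30) generate independent quadratic extensions. Thus [K:Q] = 4 and Gal(K/Q) is generated by the two order-2 automorphisms sqrt(70) ↦ -sqrt(70) and sqrt(30) ↦ -sqrt(30), giving V_4.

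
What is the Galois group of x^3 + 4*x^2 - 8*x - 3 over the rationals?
Gal(K/Q) = S_3 (symmetric group of order 6)

Compute the discriminant of x^3 + (4)*x^2 + (-8)*x + (-3): Δ = 5325. Since Δ is not a rational square, the Galois group is not contained in A_3; it must be the full S_3 (irreducibility of the cubic rules out anything smaller).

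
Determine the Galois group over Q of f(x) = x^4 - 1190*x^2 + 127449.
Gal(K/Q) = Z/2Z (cyclic of order 2)

f factors as (x^2 - 119)(x^2 - 1071), so the splitting field is K = Q(sqrt(119), sqrt(1071)). The squarefree part of 119 is 119 and the squarefree part of 1071 is also 119, so sqrt(119) and sqrt(1071) are both rational multiples of sqrt(119). Hence Q(sqrt(119)) = Q(sqrt(1071)) = Q(sqrt(119)), and the splitting field collapses to a single degree-2 extension with Galois group Z/2Z.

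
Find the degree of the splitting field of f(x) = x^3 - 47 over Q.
[K:Q] = 6

x^3 - 47 has one real root r = 47^(1/3) and two complex roots r*zeta_3, r*zeta_3^2 where zeta_3 = e^(2*pi*i/3). The splitting field is Q(r, zeta_3). [Q(r):Q] = 3 and [Q(zeta_3):Q] = 2 with gcd = 1, so [Q(r, zeta_3):Q] = 3 * 2 = 6.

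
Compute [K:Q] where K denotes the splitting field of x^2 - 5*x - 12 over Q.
[K:Q] = 2

The discriminant of x^2 + (-5)*x + (-12) is b^2 - 4c = 25 - (-48) = 73. Since 73 is not a perfect square in Q, the polynomial is irreducible over Q. Its two roots generate a degree-2 extension, so [K:Q] = 2.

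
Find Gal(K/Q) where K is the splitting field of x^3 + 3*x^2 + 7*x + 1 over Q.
Gal(K/Q) = S_3 (symmetric group of order 6)

Compute the discriminant of x^3 + (3)*x^2 + (7)*x + (1): Δ = -688. Since Δ is not a rational square, the Galois group is not contained in A_3; it must be the full S_3 (irreducibility of the cubic rules out anything smaller).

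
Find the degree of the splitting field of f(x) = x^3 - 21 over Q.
[K:Q] = 6

x^3 - 21 has one real root r = 21^(1/3) and two complex roots r*zeta_3, r*zeta_3^2 where zeta_3 = e^(2*pi*i/3). The splitting field is Q(r, zeta_3). [Q(r):Q] = 3 and [Q(zeta_3):Q] = 2 with gcd = 1, so [Q(r, zeta_3):Q] = 3 * 2 = 6.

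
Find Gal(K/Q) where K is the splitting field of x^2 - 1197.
Gal(K/Q) = Z/2Z (cyclic of order 2)

x^2 - 1197 is irreducible over Q since 1197 is not a rational square. The splitting field Q(sqrt(1197)) has degree 2 over Q, and its unique nontrivial automorphism is sqrt(1197) ↦ -sqrt(1197). Hence Gal(Q(sqrt(1197))/Q) = Z/2Z.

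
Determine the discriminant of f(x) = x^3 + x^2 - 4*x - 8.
Δ = -848

For x^3 + a x^2 + b x + c the discriminant is Δ = 18 a b c - 4 a^3 c + a^2 b^2 - 4 b^3 - 27 c^2.
Plug a = 1, b = -4, c = -8:
  18*(1)*(-4)*(-8) - 4*(1)^3*(-8) + (1)^2*(-4)^2 - 4*(-4)^3 - 27*(-8)^2
  = 576 + (32) + 16 + (256) + (-1728)
  = -848.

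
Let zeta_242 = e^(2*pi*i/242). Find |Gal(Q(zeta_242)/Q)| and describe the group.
|Gal(Q(zeta_242)/Q)| = phi(242) = 110; group ≅ (Z/242Z)^* ≅ Z/110Z

The n-th cyclotomic polynomial Φ_242(x) is the minimal polynomial of zeta_242 over Q and has degree phi(242) = 110. So Q(zeta_242) is a degree-110 Galois extension with Galois group (Z/242Z)^*. By CRT, (Z/242Z)^* ≅ (Z/2Z)^* × (Z/121Z)^*. Each prime-power unit group is (Z/2Z)^* ≅ trivial group (order 1); (Z/121Z)^* ≅ Z/110Z. Hence Gal(Q(zeta_242)/Q) ≅ Z/110Z.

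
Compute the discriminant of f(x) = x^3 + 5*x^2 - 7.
Δ = 2177

For x^3 + a x^2 + b x + c the discriminant is Δ = 18 a b c - 4 a^3 c + a^2 b^2 - 4 b^3 - 27 c^2.
Plug a = 5, b = 0, c = -7:
  18*(5)*(0)*(-7) - 4*(5)^3*(-7) + (5)^2*(0)^2 - 4*(0)^3 - 27*(-7)^2
  = 0 + (3500) + 0 + (0) + (-1323)
  = 2177.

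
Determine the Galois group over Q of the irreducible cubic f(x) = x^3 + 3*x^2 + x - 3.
Gal(K/Q) = S_3 (symmetric group of order 6)

Compute the discriminant of x^3 + (3)*x^2 + (1)*x + (-3): Δ = -76. Since Δ is not a rational square, the Galois group is not contained in A_3; it must be the full S_3 (irreducibility of the cubic rules out anything smaller).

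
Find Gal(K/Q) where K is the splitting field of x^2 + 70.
Gal(K/Q) = Z/2Z (cyclic of order 2)

x^2 + 70 is irreducible over Q since -70 is not a rational square. The splitting field Q(sqrt(-70)) has degree 2 over Q, and its unique nontrivial automorphism is sqrt(-70) ↦ -sqrt(-70). Hence Gal(Q(sqrt(-70))/Q) = Z/2Z.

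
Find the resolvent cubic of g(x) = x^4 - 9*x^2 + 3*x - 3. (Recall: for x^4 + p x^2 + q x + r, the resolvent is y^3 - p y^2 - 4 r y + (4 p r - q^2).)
h(y) = y^3 + 9*y^2 + 12*y + 99

Identify coefficients: p = -9, q = 3, r = -3.
Plug into h(y) = y^3 - p y^2 - 4 r y + (4 p r - q^2):
  h(y) = y^3 - (-9) y^2 - 4*(-3) y + (4*(-9)*(-3) - (3)^2)
       = y^3 + (9) y^2 + (12) y + (99).
Simplifying: h(y) = y^3 + 9*y^2 + 12*y + 99.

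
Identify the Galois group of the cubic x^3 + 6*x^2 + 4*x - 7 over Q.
Gal(K/Q) = S_3 (symmetric group of order 6)

Compute the discriminant of x^3 + (6)*x^2 + (4)*x + (-7): Δ = 2021. Since Δ is not a rational square, the Galois group is not contained in A_3; it must be the full S_3 (irreducibility of the cubic rules out anything smaller).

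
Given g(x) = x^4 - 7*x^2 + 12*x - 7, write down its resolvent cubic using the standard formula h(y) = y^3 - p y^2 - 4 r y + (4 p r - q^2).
h(y) = y^3 + 7*y^2 + 28*y + 52

Identify coefficients: p = -7, q = 12, r = -7.
Plug into h(y) = y^3 - p y^2 - 4 r y + (4 p r - q^2):
  h(y) = y^3 - (-7) y^2 - 4*(-7) y + (4*(-7)*(-7) - (12)^2)
       = y^3 + (7) y^2 + (28) y + (52).
Simplifying: h(y) = y^3 + 7*y^2 + 28*y + 52.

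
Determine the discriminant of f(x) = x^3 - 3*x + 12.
Δ = -3780

For a depressed cubic x^3 + p x + q the discriminant is Δ = -4 p^3 - 27 q^2 = -4*(-3)^3 - 27*(12)^2 = 108 - 3888 = -3780.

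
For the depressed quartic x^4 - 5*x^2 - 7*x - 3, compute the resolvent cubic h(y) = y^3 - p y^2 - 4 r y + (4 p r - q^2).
h(y) = y^3 + 5*y^2 + 12*y + 11

Identify coefficients: p = -5, q = -7, r = -3.
Plug into h(y) = y^3 - p y^2 - 4 r y + (4 p r - q^2):
  h(y) = y^3 - (-5) y^2 - 4*(-3) y + (4*(-5)*(-3) - (-7)^2)
       = y^3 + (5) y^2 + (12) y + (11).
Simplifying: h(y) = y^3 + 5*y^2 + 12*y + 11.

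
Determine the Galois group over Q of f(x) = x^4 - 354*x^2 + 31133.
Gal(K/Q) = V_4 (Klein four-group, Z/2Z × Z/2Z)

f factors as (x^2 - 163)(x^2 - 191), so the splitting field is K = Q(sqrt(163), sqrt(191)). The elements 163, 191, 31133 are all non-squares in Q, so sqrt(163) and sqrt(191) generate independent quadratic extensions. Thus [K:Q] = 4 and Gal(K/Q) is generated by the two order-2 automorphisms sqrt(163) ↦ -sqrt(163) and sqrt(191) ↦ -sqrt(191), giving V_4.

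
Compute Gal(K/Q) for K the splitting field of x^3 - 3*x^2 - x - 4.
Gal(K/Q) = S_3 (symmetric group of order 6)

Compute the discriminant of x^3 + (-3)*x^2 + (-1)*x + (-4): Δ = -1067. Since Δ is not a rational square, the Galois group is not contained in A_3; it must be the full S_3 (irreducibility of the cubic rules out anything smaller).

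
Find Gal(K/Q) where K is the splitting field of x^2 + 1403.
Gal(K/Q) = Z/2Z (cyclic of order 2)

x^2 + 1403 is irreducible over Q since -1403 is not a rational square. The splitting field Q(sqrt(-1403)) has degree 2 over Q, and its unique nontrivial automorphism is sqrt(-1403) ↦ -sqrt(-1403). Hence Gal(Q(sqrt(-1403))/Q) = Z/2Z.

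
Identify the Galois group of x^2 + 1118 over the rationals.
Gal(K/Q) = Z/2Z (cyclic of order 2)

x^2 + 1118 is irreducible over Q since -1118 is not a rational square. The splitting field Q(sqrt(-1118)) has degree 2 over Q, and its unique nontrivial automorphism is sqrt(-1118) ↦ -sqrt(-1118). Hence Gal(Q(sqrt(-1118))/Q) = Z/2Z.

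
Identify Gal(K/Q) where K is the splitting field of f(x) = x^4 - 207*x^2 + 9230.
Gal(K/Q) = V_4 (Klein four-group, Z/2Z × Z/2Z)

f factors as (x^2 - 142)(x^2 - 65), so the splitting field is K = Q(sqrt(142), sqrt(65)). The elements 142, 65, 9230 are all non-squares in Q, so sqrt(142) and sqrt(65) generate independent quadratic extensions. Thus [K:Q] = 4 and Gal(K/Q) is generated by the two order-2 automorphisms sqrt(142) ↦ -sqrt(142) and sqrt(65) ↦ -sqrt(65), giving V_4.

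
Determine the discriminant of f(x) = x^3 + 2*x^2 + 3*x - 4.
Δ = -808

For x^3 + a x^2 + b x + c the discriminant is Δ = 18 a b c - 4 a^3 c + a^2 b^2 - 4 b^3 - 27 c^2.
Plug a = 2, b = 3, c = -4:
  18*(2)*(3)*(-4) - 4*(2)^3*(-4) + (2)^2*(3)^2 - 4*(3)^3 - 27*(-4)^2
  = -432 + (128) + 36 + (-108) + (-432)
  = -808.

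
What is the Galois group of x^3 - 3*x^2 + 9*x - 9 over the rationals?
Gal(K/Q) = S_3 (symmetric group of order 6)

Compute the discriminant of x^3 + (-3)*x^2 + (9)*x + (-9): Δ = -972. Since Δ is not a rational square, the Galois group is not contained in A_3; it must be the full S_3 (irreducibility of the cubic rules out anything smaller).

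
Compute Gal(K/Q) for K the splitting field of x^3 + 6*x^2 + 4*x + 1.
Gal(K/Q) = S_3 (symmetric group of order 6)

Compute the discriminant of x^3 + (6)*x^2 + (4)*x + (1): Δ = -139. Since Δ is not a rational square, the Galois group is not contained in A_3; it must be the full S_3 (irreducibility of the cubic rules out anything smaller).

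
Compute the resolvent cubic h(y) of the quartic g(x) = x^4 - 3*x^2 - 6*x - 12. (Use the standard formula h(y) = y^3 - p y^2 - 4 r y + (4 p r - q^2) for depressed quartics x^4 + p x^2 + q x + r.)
h(y) = y^3 + 3*y^2 + 48*y + 108

Identify coefficients: p = -3, q = -6, r = -12.
Plug into h(y) = y^3 - p y^2 - 4 r y + (4 p r - q^2):
  h(y) = y^3 - (-3) y^2 - 4*(-12) y + (4*(-3)*(-12) - (-6)^2)
       = y^3 + (3) y^2 + (48) y + (108).
Simplifying: h(y) = y^3 + 3*y^2 + 48*y + 108.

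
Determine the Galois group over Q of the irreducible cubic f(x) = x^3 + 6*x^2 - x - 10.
Gal(K/Q) = S_3 (symmetric group of order 6)

Compute the discriminant of x^3 + (6)*x^2 + (-1)*x + (-10): Δ = 7060. Since Δ is not a rational square, the Galois group is not contained in A_3; it must be the full S_3 (irreducibility of the cubic rules out anything smaller).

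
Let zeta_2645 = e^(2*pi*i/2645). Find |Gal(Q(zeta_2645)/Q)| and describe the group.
|Gal(Q(zeta_2645)/Q)| = phi(2645) = 2024; group ≅ (Z/2645Z)^* ≅ Z/4Z × Z/506Z

The n-th cyclotomic polynomial Φ_2645(x) is the minimal polynomial of zeta_2645 over Q and has degree phi(2645) = 2024. So Q(zeta_2645) is a degree-2024 Galois extension with Galois group (Z/2645Z)^*. By CRT, (Z/2645Z)^* ≅ (Z/5Z)^* × (Z/529Z)^*. Each prime-power unit group is (Z/5Z)^* ≅ Z/4Z; (Z/529Z)^* ≅ Z/506Z. Hence Gal(Q(zeta_2645)/Q) ≅ Z/4Z × Z/506Z.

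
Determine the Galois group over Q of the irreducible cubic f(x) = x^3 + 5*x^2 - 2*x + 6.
Gal(K/Q) = S_3 (symmetric group of order 6)

Compute the discriminant of x^3 + (5)*x^2 + (-2)*x + (6): Δ = -4920. Since Δ is not a rational square, the Galois group is not contained in A_3; it must be the full S_3 (irreducibility of the cubic rules out anything smaller).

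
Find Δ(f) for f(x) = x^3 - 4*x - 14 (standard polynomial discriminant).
Δ = -5036

For a depressed cubic x^3 + p x + q the discriminant is Δ = -4 p^3 - 27 q^2 = -4*(-4)^3 - 27*(-14)^2 = 256 - 5292 = -5036.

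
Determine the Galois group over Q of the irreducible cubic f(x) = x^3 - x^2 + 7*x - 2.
Gal(K/Q) = S_3 (symmetric group of order 6)

Compute the discriminant of x^3 + (-1)*x^2 + (7)*x + (-2): Δ = -1187. Since Δ is not a rational square, the Galois group is not contained in A_3; it must be the full S_3 (irreducibility of the cubic rules out anything smaller).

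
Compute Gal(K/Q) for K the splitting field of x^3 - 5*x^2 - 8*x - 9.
Gal(K/Q) = S_3 (symmetric group of order 6)

Compute the discriminant of x^3 + (-5)*x^2 + (-8)*x + (-9): Δ = -9519. Since Δ is not a rational square, the Galois group is not contained in A_3; it must be the full S_3 (irreducibility of the cubic rules out anything smaller).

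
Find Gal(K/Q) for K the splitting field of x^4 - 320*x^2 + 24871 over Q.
Gal(K/Q) = V_4 (Klein four-group, Z/2Z × Z/2Z)

f factors as (x^2 - 187)(x^2 - 133), so the splitting field is K = Q(sqrt(187), sqrt(133)). The elements 187, 133, 24871 are all non-squares in Q, so sqrt(187) and sqrt(133) generate independent quadratic extensions. Thus [K:Q] = 4 and Gal(K/Q) is generated by the two order-2 automorphisms sqrt(187) ↦ -sqrt(187) and sqrt(133) ↦ -sqrt(133), giving V_4.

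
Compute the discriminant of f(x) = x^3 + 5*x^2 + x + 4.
Δ = -2051

For x^3 + a x^2 + b x + c the discriminant is Δ = 18 a b c - 4 a^3 c + a^2 b^2 - 4 b^3 - 27 c^2.
Plug a = 5, b = 1, c = 4:
  18*(5)*(1)*(4) - 4*(5)^3*(4) + (5)^2*(1)^2 - 4*(1)^3 - 27*(4)^2
  = 360 + (-2000) + 25 + (-4) + (-432)
  = -2051.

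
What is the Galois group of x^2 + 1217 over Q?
Gal(K/Q) = Z/2Z (cyclic of order 2)

x^2 + 1217 is irreducible over Q since -1217 is not a rational square. The splitting field Q(sqrt(-1217)) has degree 2 over Q, and its unique nontrivial automorphism is sqrt(-1217) ↦ -sqrt(-1217). Hence Gal(Q(sqrt(-1217))/Q) = Z/2Z.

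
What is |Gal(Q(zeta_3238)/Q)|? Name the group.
|Gal(Q(zeta_3238)/Q)| = phi(3238) = 1618; group ≅ (Z/3238Z)^* ≅ Z/1618Z

The n-th cyclotomic polynomial Φ_3238(x) is the minimal polynomial of zeta_3238 over Q and has degree phi(3238) = 1618. So Q(zeta_3238) is a degree-1618 Galois extension with Galois group (Z/3238Z)^*. By CRT, (Z/3238Z)^* ≅ (Z/2Z)^* × (Z/1619Z)^*. Each prime-power unit group is (Z/2Z)^* ≅ trivial group (order 1); (Z/1619Z)^* ≅ Z/1618Z. Hence Gal(Q(zeta_3238)/Q) ≅ Z/1618Z.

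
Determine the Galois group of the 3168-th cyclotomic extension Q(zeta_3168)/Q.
|Gal(Q(zeta_3168)/Q)| = phi(3168) = 960; group ≅ (Z/3168Z)^* ≅ Z/2Z × Z/6Z × Z/8Z × Z/10Z

The n-th cyclotomic polynomial Φ_3168(x) is the minimal polynomial of zeta_3168 over Q and has degree phi(3168) = 960. So Q(zeta_3168) is a degree-960 Galois extension with Galois group (Z/3168Z)^*. By CRT, (Z/3168Z)^* ≅ (Z/32Z)^* × (Z/9Z)^* × (Z/11Z)^*. Each prime-power unit group is (Z/32Z)^* ≅ Z/2Z × Z/8Z; (Z/9Z)^* ≅ Z/6Z; (Z/11Z)^* ≅ Z/10Z. Hence Gal(Q(zeta_3168)/Q) ≅ Z/2Z × Z/6Z × Z/8Z × Z/10Z.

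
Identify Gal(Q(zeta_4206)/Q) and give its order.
|Gal(Q(zeta_4206)/Q)| = phi(4206) = 1400; group ≅ (Z/4206Z)^* ≅ Z/2Z × Z/700Z

The n-th cyclotomic polynomial Φ_4206(x) is the minimal polynomial of zeta_4206 over Q and has degree phi(4206) = 1400. So Q(zeta_4206) is a degree-1400 Galois extension with Galois group (Z/4206Z)^*. By CRT, (Z/4206Z)^* ≅ (Z/2Z)^* × (Z/3Z)^* × (Z/701Z)^*. Each prime-power unit group is (Z/2Z)^* ≅ trivial group (order 1); (Z/3Z)^* ≅ Z/2Z; (Z/701Z)^* ≅ Z/700Z. Hence Gal(Q(zeta_4206)/Q) ≅ Z/2Z × Z/700Z.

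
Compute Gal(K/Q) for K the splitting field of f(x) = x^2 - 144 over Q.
Gal(K/Q) = trivial group (order 1)

x^2 - 144 factors as (x - 12)(x + 12) over Q, so its splitting field is Q itself and the Galois group is trivial.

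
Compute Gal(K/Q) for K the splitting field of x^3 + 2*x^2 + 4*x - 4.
Gal(K/Q) = S_3 (symmetric group of order 6)

Compute the discriminant of x^3 + (2)*x^2 + (4)*x + (-4): Δ = -1072. Since Δ is not a rational square, the Galois group is not contained in A_3; it must be the full S_3 (irreducibility of the cubic rules out anything smaller).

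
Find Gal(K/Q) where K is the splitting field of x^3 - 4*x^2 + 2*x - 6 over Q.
Gal(K/Q) = S_3 (symmetric group of order 6)

Compute the discriminant of x^3 + (-4)*x^2 + (2)*x + (-6): Δ = -1612. Since Δ is not a rational square, the Galois group is not contained in A_3; it must be the full S_3 (irreducibility of the cubic rules out anything smaller).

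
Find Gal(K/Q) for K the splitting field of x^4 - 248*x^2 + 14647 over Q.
Gal(K/Q) = V_4 (Klein four-group, Z/2Z × Z/2Z)

f factors as (x^2 - 97)(x^2 - 151), so the splitting field is K = Q(sqrt(97), sqrt(151)). The elements 97, 151, 14647 are all non-squares in Q, so sqrt(97) and sqrt(151) generate independent quadratic extensions. Thus [K:Q] = 4 and Gal(K/Q) is generated by the two order-2 automorphisms sqrt(97) ↦ -sqrt(97) and sqrt(151) ↦ -sqrt(151), giving V_4.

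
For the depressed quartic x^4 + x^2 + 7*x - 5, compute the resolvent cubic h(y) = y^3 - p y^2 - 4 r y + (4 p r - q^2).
h(y) = y^3 - y^2 + 20*y - 69

Identify coefficients: p = 1, q = 7, r = -5.
Plug into h(y) = y^3 - p y^2 - 4 r y + (4 p r - q^2):
  h(y) = y^3 - (1) y^2 - 4*(-5) y + (4*(1)*(-5) - (7)^2)
       = y^3 + (-1) y^2 + (20) y + (-69).
Simplifying: h(y) = y^3 - y^2 + 20*y - 69.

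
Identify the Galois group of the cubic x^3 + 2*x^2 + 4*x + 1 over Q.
Gal(K/Q) = S_3 (symmetric group of order 6)

Compute the discriminant of x^3 + (2)*x^2 + (4)*x + (1): Δ = -107. Since Δ is not a rational square, the Galois group is not contained in A_3; it must be the full S_3 (irreducibility of the cubic rules out anything smaller).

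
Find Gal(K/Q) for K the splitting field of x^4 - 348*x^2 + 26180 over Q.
Gal(K/Q) = V_4 (Klein four-group, Z/2Z × Z/2Z)

f factors as (x^2 - 110)(x^2 - 238), so the splitting field is K = Q(sqrt(110), sqrt(238)). The elements 110, 238, 26180 are all non-squares in Q, so sqrt(110) and sqrt(238) generate independent quadratic extensions. Thus [K:Q] = 4 and Gal(K/Q) is generated by the two order-2 automorphisms sqrt(110) ↦ -sqrt(110) and sqrt(238) ↦ -sqrt(238), giving V_4.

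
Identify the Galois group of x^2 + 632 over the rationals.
Gal(K/Q) = Z/2Z (cyclic of order 2)

x^2 + 632 is irreducible over Q since -632 is not a rational square. The splitting field Q(sqrt(-632)) has degree 2 over Q, and its unique nontrivial automorphism is sqrt(-632) ↦ -sqrt(-632). Hence Gal(Q(sqrt(-632))/Q) = Z/2Z.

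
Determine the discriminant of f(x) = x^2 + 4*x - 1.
Δ = 20

For a quadratic a x^2 + b x + c the discriminant is Δ = b^2 - 4ac = (4)^2 - 4*(1)*(-1) = 16 - (-4) = 20.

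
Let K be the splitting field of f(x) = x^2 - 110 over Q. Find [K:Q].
[K:Q] = 2

The polynomial x^2 - 110 is irreducible over Q since 110 is not a perfect square. Its splitting field is Q(sqrt(110)), which has degree 2 over Q.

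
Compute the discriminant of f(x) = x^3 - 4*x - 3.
Δ = 13

For a depressed cubic x^3 + p x + q the discriminant is Δ = -4 p^3 - 27 q^2 = -4*(-4)^3 - 27*(-3)^2 = 256 - 243 = 13.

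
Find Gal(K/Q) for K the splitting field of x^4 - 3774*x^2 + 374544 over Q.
Gal(K/Q) = Z/2Z (cyclic of order 2)

f factors as (x^2 - 102)(x^2 - 3672), so the splitting field is K = Q(sqrt(102), sqrt(3672)). The squarefree part of 102 is 102 and the squarefree part of 3672 is also 102, so sqrt(102) and sqrt(3672) are both rational multiples of sqrt(102). Hence Q(sqrt(102)) = Q(sqrt(3672)) = Q(sqrt(102)), and the splitting field collapses to a single degree-2 extension with Galois group Z/2Z.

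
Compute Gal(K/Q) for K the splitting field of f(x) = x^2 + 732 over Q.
Gal(K/Q) = Z/2Z (cyclic of order 2)

x^2 + 732 is irreducible over Q since -732 is not a rational square. The splitting field Q(sqrt(-732)) has degree 2 over Q, and its unique nontrivial automorphism is sqrt(-732) ↦ -sqrt(-732). Hence Gal(Q(sqrt(-732))/Q) = Z/2Z.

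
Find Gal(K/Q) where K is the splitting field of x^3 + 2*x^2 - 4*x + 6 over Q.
Gal(K/Q) = S_3 (symmetric group of order 6)

Compute the discriminant of x^3 + (2)*x^2 + (-4)*x + (6): Δ = -1708. Since Δ is not a rational square, the Galois group is not contained in A_3; it must be the full S_3 (irreducibility of the cubic rules out anything smaller).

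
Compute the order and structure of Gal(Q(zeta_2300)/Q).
|Gal(Q(zeta_2300)/Q)| = phi(2300) = 880; group ≅ (Z/2300Z)^* ≅ Z/2Z × Z/20Z × Z/22Z

The n-th cyclotomic polynomial Φ_2300(x) is the minimal polynomial of zeta_2300 over Q and has degree phi(2300) = 880. So Q(zeta_2300) is a degree-880 Galois extension with Galois group (Z/2300Z)^*. By CRT, (Z/2300Z)^* ≅ (Z/4Z)^* × (Z/25Z)^* × (Z/23Z)^*. Each prime-power unit group is (Z/4Z)^* ≅ Z/2Z; (Z/25Z)^* ≅ Z/20Z; (Z/23Z)^* ≅ Z/22Z. Hence Gal(Q(zeta_2300)/Q) ≅ Z/2Z × Z/20Z × Z/22Z.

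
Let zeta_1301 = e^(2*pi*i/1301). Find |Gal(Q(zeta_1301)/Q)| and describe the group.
|Gal(Q(zeta_1301)/Q)| = phi(1301) = 1300; group ≅ (Z/1301Z)^* ≅ Z/1300Z

The n-th cyclotomic polynomial Φ_1301(x) is the minimal polynomial of zeta_1301 over Q and has degree phi(1301) = 1300. So Q(zeta_1301) is a degree-1300 Galois extension with Galois group (Z/1301Z)^*. (Z/1301Z)^* is cyclic since 1301 is an odd prime power (or 4). Hence Gal(Q(zeta_1301)/Q) ≅ Z/1300Z.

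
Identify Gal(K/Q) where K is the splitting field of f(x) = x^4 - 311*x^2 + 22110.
Gal(K/Q) = V_4 (Klein four-group, Z/2Z × Z/2Z)

f factors as (x^2 - 201)(x^2 - 110), so the splitting field is K = Q(sqrt(201), sqrt(110)). The elements 201, 110, 22110 are all non-squares in Q, so sqrt(201) and sqrt(110) generate independent quadratic extensions. Thus [K:Q] = 4 and Gal(K/Q) is generated by the two order-2 automorphisms sqrt(201) ↦ -sqrt(201) and sqrt(110) ↦ -sqrt(110), giving V_4.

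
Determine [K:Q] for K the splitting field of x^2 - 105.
[K:Q] = 2

The polynomial x^2 - 105 is irreducible over Q since 105 is not a perfect square. Its splitting field is Q(sqrt(105)), which has degree 2 over Q.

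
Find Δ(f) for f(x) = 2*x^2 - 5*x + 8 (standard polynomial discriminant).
Δ = -39

For a quadratic a x^2 + b x + c the discriminant is Δ = b^2 - 4ac = (-5)^2 - 4*(2)*(8) = 25 - (64) = -39.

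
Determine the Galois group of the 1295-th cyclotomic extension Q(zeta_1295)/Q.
|Gal(Q(zeta_1295)/Q)| = phi(1295) = 864; group ≅ (Z/1295Z)^* ≅ Z/4Z × Z/6Z × Z/36Z

The n-th cyclotomic polynomial Φ_1295(x) is the minimal polynomial of zeta_1295 over Q and has degree phi(1295) = 864. So Q(zeta_1295) is a degree-864 Galois extension with Galois group (Z/1295Z)^*. By CRT, (Z/1295Z)^* ≅ (Z/5Z)^* × (Z/7Z)^* × (Z/37Z)^*. Each prime-power unit group is (Z/5Z)^* ≅ Z/4Z; (Z/7Z)^* ≅ Z/6Z; (Z/37Z)^* ≅ Z/36Z. Hence Gal(Q(zeta_1295)/Q) ≅ Z/4Z × Z/6Z × Z/36Z.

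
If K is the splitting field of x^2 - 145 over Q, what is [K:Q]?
[K:Q] = 2

The polynomial x^2 - 145 is irreducible over Q since 145 is not a perfect square. Its splitting field is Q(sqrt(145)), which has degree 2 over Q.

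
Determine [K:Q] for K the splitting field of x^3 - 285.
[K:Q] = 6

x^3 - 285 has one real root r = 285^(1/3) and two complex roots r*zeta_3, r*zeta_3^2 where zeta_3 = e^(2*pi*i/3). The splitting field is Q(r, zeta_3). [Q(r):Q] = 3 and [Q(zeta_3):Q] = 2 with gcd = 1, so [Q(r, zeta_3):Q] = 3 * 2 = 6.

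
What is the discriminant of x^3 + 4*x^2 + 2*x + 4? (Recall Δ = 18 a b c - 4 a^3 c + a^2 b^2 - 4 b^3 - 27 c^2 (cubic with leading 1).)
Δ = -848

For x^3 + a x^2 + b x + c the discriminant is Δ = 18 a b c - 4 a^3 c + a^2 b^2 - 4 b^3 - 27 c^2.
Plug a = 4, b = 2, c = 4:
  18*(4)*(2)*(4) - 4*(4)^3*(4) + (4)^2*(2)^2 - 4*(2)^3 - 27*(4)^2
  = 576 + (-1024) + 64 + (-32) + (-432)
  = -848.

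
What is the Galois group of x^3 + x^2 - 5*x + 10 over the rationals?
Gal(K/Q) = S_3 (symmetric group of order 6)

Compute the discriminant of x^3 + (1)*x^2 + (-5)*x + (10): Δ = -3115. Since Δ is not a rational square, the Galois group is not contained in A_3; it must be the full S_3 (irreducibility of the cubic rules out anything smaller).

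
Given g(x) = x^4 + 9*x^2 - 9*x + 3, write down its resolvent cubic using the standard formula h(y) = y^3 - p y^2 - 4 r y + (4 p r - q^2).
h(y) = y^3 - 9*y^2 - 12*y + 27

Identify coefficients: p = 9, q = -9, r = 3.
Plug into h(y) = y^3 - p y^2 - 4 r y + (4 p r - q^2):
  h(y) = y^3 - (9) y^2 - 4*(3) y + (4*(9)*(3) - (-9)^2)
       = y^3 + (-9) y^2 + (-12) y + (27).
Simplifying: h(y) = y^3 - 9*y^2 - 12*y + 27.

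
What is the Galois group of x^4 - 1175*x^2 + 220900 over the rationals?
Gal(K/Q) = Z/2Z (cyclic of order 2)

f factors as (x^2 - 940)(x^2 - 235), so the splitting field is K = Q(sqrt(940), sqrt(235)). The squarefree part of 940 is 235 and the squarefree part of 235 is also 235, so sqrt(940) and sqrt(235) are both rational multiples of sqrt(235). Hence Q(sqrt(940)) = Q(sqrt(235)) = Q(sqrt(235)), and the splitting field collapses to a single degree-2 extension with Galois group Z/2Z.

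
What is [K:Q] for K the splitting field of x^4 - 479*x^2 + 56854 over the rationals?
[K:Q] = 4

f factors as (x^2 - 262)(x^2 - 217); the splitting field is K = Q(sqrt(262), sqrt(217)). Since 262, 217, and 56854 are all non-squares in Q, the three subfields Q(sqrt(262)), Q(sqrt(217)), Q(sqrt(56854)) are distinct degree-2 extensions, so [K:Q] = 4 (Klein four Galois group).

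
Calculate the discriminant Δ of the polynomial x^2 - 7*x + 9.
Δ = 13

For a quadratic a x^2 + b x + c the discriminant is Δ = b^2 - 4ac = (-7)^2 - 4*(1)*(9) = 49 - (36) = 13.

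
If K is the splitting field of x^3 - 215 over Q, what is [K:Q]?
[K:Q] = 6

x^3 - 215 has one real root r = 215^(1/3) and two complex roots r*zeta_3, r*zeta_3^2 where zeta_3 = e^(2*pi*i/3). The splitting field is Q(r, zeta_3). [Q(r):Q] = 3 and [Q(zeta_3):Q] = 2 with gcd = 1, so [Q(r, zeta_3):Q] = 3 * 2 = 6.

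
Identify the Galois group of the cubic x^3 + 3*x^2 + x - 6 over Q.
Gal(K/Q) = S_3 (symmetric group of order 6)

Compute the discriminant of x^3 + (3)*x^2 + (1)*x + (-6): Δ = -643. Since Δ is not a rational square, the Galois group is not contained in A_3; it must be the full S_3 (irreducibility of the cubic rules out anything smaller).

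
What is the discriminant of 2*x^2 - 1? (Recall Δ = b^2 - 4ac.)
Δ = 8

For a quadratic a x^2 + b x + c the discriminant is Δ = b^2 - 4ac = (0)^2 - 4*(2)*(-1) = 0 - (-8) = 8.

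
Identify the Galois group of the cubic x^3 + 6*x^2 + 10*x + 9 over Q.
Gal(K/Q) = S_3 (symmetric group of order 6)

Compute the discriminant of x^3 + (6)*x^2 + (10)*x + (9): Δ = -643. Since Δ is not a rational square, the Galois group is not contained in A_3; it must be the full S_3 (irreducibility of the cubic rules out anything smaller).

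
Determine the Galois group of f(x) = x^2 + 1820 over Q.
Gal(K/Q) = Z/2Z (cyclic of order 2)

x^2 + 1820 is irreducible over Q since -1820 is not a rational square. The splitting field Q(sqrt(-1820)) has degree 2 over Q, and its unique nontrivial automorphism is sqrt(-1820) ↦ -sqrt(-1820). Hence Gal(Q(sqrt(-1820))/Q) = Z/2Z.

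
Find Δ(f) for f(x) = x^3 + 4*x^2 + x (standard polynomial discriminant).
Δ = 12

For x^3 + a x^2 + b x + c the discriminant is Δ = 18 a b c - 4 a^3 c + a^2 b^2 - 4 b^3 - 27 c^2.
Plug a = 4, b = 1, c = 0:
  18*(4)*(1)*(0) - 4*(4)^3*(0) + (4)^2*(1)^2 - 4*(1)^3 - 27*(0)^2
  = 0 + (0) + 16 + (-4) + (0)
  = 12.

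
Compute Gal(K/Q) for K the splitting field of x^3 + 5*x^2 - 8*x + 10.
Gal(K/Q) = S_3 (symmetric group of order 6)

Compute the discriminant of x^3 + (5)*x^2 + (-8)*x + (10): Δ = -11252. Since Δ is not a rational square, the Galois group is not contained in A_3; it must be the full S_3 (irreducibility of the cubic rules out anything smaller).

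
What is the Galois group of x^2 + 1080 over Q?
Gal(K/Q) = Z/2Z (cyclic of order 2)

x^2 + 1080 is irreducible over Q since -1080 is not a rational square. The splitting field Q(sqrt(-1080)) has degree 2 over Q, and its unique nontrivial automorphism is sqrt(-1080) ↦ -sqrt(-1080). Hence Gal(Q(sqrt(-1080))/Q) = Z/2Z.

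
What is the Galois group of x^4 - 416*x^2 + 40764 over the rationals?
Gal(K/Q) = V_4 (Klein four-group, Z/2Z × Z/2Z)

f factors as (x^2 - 258)(x^2 - 158), so the splitting field is K = Q(sqrt(258), sqrt(158)). The elements 258, 158, 40764 are all non-squares in Q, so sqrt(258) and sqrt(158) generate independent quadratic extensions. Thus [K:Q] = 4 and Gal(K/Q) is generated by the two order-2 automorphisms sqrt(258) ↦ -sqrt(258) and sqrt(158) ↦ -sqrt(158), giving V_4.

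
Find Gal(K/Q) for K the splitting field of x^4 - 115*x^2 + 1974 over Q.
Gal(K/Q) = V_4 (Klein four-group, Z/2Z × Z/2Z)

f factors as (x^2 - 94)(x^2 - 21), so the splitting field is K = Q(sqrt(94), sqrt(21)). The elements 94, 21, 1974 are all non-squares in Q, so sqrt(94) and sqrt(21) generate independent quadratic extensions. Thus [K:Q] = 4 and Gal(K/Q) is generated by the two order-2 automorphisms sqrt(94) ↦ -sqrt(94) and sqrt(21) ↦ -sqrt(21), giving V_4.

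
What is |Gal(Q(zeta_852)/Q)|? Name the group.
|Gal(Q(zeta_852)/Q)| = phi(852) = 280; group ≅ (Z/852Z)^* ≅ Z/2Z × Z/2Z × Z/70Z

The n-th cyclotomic polynomial Φ_852(x) is the minimal polynomial of zeta_852 over Q and has degree phi(852) = 280. So Q(zeta_852) is a degree-280 Galois extension with Galois group (Z/852Z)^*. By CRT, (Z/852Z)^* ≅ (Z/4Z)^* × (Z/3Z)^* × (Z/71Z)^*. Each prime-power unit group is (Z/4Z)^* ≅ Z/2Z; (Z/3Z)^* ≅ Z/2Z; (Z/71Z)^* ≅ Z/70Z. Hence Gal(Q(zeta_852)/Q) ≅ Z/2Z × Z/2Z × Z/70Z.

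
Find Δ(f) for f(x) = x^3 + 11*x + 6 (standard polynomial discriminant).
Δ = -6296

For a depressed cubic x^3 + p x + q the discriminant is Δ = -4 p^3 - 27 q^2 = -4*(11)^3 - 27*(6)^2 = -5324 - 972 = -6296.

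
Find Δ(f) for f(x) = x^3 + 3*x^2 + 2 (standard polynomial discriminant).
Δ = -324

For x^3 + a x^2 + b x + c the discriminant is Δ = 18 a b c - 4 a^3 c + a^2 b^2 - 4 b^3 - 27 c^2.
Plug a = 3, b = 0, c = 2:
  18*(3)*(0)*(2) - 4*(3)^3*(2) + (3)^2*(0)^2 - 4*(0)^3 - 27*(2)^2
  = 0 + (-216) + 0 + (0) + (-108)
  = -324.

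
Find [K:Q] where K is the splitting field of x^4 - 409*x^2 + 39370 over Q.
[K:Q] = 4

f factors as (x^2 - 254)(x^2 - 155); the splitting field is K = Q(sqrt(254), sqrt(155)). Since 254, 155, and 39370 are all non-squares in Q, the three subfields Q(sqrt(254)), Q(sqrt(155)), Q(sqrt(39370)) are distinct degree-2 extensions, so [K:Q] = 4 (Klein four Galois group).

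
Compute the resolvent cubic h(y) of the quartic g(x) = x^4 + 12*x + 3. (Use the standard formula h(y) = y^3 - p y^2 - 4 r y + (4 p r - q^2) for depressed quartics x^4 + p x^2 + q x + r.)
h(y) = y^3 - 12*y - 144

Identify coefficients: p = 0, q = 12, r = 3.
Plug into h(y) = y^3 - p y^2 - 4 r y + (4 p r - q^2):
  h(y) = y^3 - (0) y^2 - 4*(3) y + (4*(0)*(3) - (12)^2)
       = y^3 + (0) y^2 + (-12) y + (-144).
Simplifying: h(y) = y^3 - 12*y - 144.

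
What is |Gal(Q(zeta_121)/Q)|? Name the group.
|Gal(Q(zeta_121)/Q)| = phi(121) = 110; group ≅ (Z/121Z)^* ≅ Z/110Z

The n-th cyclotomic polynomial Φ_121(x) is the minimal polynomial of zeta_121 over Q and has degree phi(121) = 110. So Q(zeta_121) is a degree-110 Galois extension with Galois group (Z/121Z)^*. (Z/121Z)^* is cyclic since 121 is an odd prime power (or 4). Hence Gal(Q(zeta_121)/Q) ≅ Z/110Z.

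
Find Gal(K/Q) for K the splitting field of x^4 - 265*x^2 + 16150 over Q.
Gal(K/Q) = V_4 (Klein four-group, Z/2Z × Z/2Z)

f factors as (x^2 - 95)(x^2 - 170), so the splitting field is K = Q(sqrt(95), sqrt(170)). The elements 95, 170, 16150 are all non-squares in Q, so sqrt(95) and sqrt(170) generate independent quadratic extensions. Thus [K:Q] = 4 and Gal(K/Q) is generated by the two order-2 automorphisms sqrt(95) ↦ -sqrt(95) and sqrt(170) ↦ -sqrt(170), giving V_4.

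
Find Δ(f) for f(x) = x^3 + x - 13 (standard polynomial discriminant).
Δ = -4567

For a depressed cubic x^3 + p x + q the discriminant is Δ = -4 p^3 - 27 q^2 = -4*(1)^3 - 27*(-13)^2 = -4 - 4563 = -4567.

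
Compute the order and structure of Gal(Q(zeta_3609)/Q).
|Gal(Q(zeta_3609)/Q)| = phi(3609) = 2400; group ≅ (Z/3609Z)^* ≅ Z/6Z × Z/400Z

The n-th cyclotomic polynomial Φ_3609(x) is the minimal polynomial of zeta_3609 over Q and has degree phi(3609) = 2400. So Q(zeta_3609) is a degree-2400 Galois extension with Galois group (Z/3609Z)^*. By CRT, (Z/3609Z)^* ≅ (Z/9Z)^* × (Z/401Z)^*. Each prime-power unit group is (Z/9Z)^* ≅ Z/6Z; (Z/401Z)^* ≅ Z/400Z. Hence Gal(Q(zeta_3609)/Q) ≅ Z/6Z × Z/400Z.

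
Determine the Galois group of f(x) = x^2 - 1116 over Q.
Gal(K/Q) = Z/2Z (cyclic of order 2)

x^2 - 1116 is irreducible over Q since 1116 is not a rational square. The splitting field Q(sqrt(1116)) has degree 2 over Q, and its unique nontrivial automorphism is sqrt(1116) ↦ -sqrt(1116). Hence Gal(Q(sqrt(1116))/Q) = Z/2Z.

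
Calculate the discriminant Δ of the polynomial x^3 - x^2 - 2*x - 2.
Δ = -152

For x^3 + a x^2 + b x + c the discriminant is Δ = 18 a b c - 4 a^3 c + a^2 b^2 - 4 b^3 - 27 c^2.
Plug a = -1, b = -2, c = -2:
  18*(-1)*(-2)*(-2) - 4*(-1)^3*(-2) + (-1)^2*(-2)^2 - 4*(-2)^3 - 27*(-2)^2
  = -72 + (-8) + 4 + (32) + (-108)
  = -152.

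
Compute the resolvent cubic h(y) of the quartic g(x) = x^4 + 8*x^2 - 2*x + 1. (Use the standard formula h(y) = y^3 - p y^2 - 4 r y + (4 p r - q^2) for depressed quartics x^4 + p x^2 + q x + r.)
h(y) = y^3 - 8*y^2 - 4*y + 28

Identify coefficients: p = 8, q = -2, r = 1.
Plug into h(y) = y^3 - p y^2 - 4 r y + (4 p r - q^2):
  h(y) = y^3 - (8) y^2 - 4*(1) y + (4*(8)*(1) - (-2)^2)
       = y^3 + (-8) y^2 + (-4) y + (28).
Simplifying: h(y) = y^3 - 8*y^2 - 4*y + 28.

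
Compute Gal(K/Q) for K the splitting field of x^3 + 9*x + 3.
Gal(K/Q) = S_3 (symmetric group of order 6)

Compute the discriminant of x^3 + (0)*x^2 + (9)*x + (3): Δ = -3159. Since Δ is not a rational square, the Galois group is not contained in A_3; it must be the full S_3 (irreducibility of the cubic rules out anything smaller).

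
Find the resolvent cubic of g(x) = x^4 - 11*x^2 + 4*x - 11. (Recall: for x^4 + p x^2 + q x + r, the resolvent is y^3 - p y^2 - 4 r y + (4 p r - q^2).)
h(y) = y^3 + 11*y^2 + 44*y + 468

Identify coefficients: p = -11, q = 4, r = -11.
Plug into h(y) = y^3 - p y^2 - 4 r y + (4 p r - q^2):
  h(y) = y^3 - (-11) y^2 - 4*(-11) y + (4*(-11)*(-11) - (4)^2)
       = y^3 + (11) y^2 + (44) y + (468).
Simplifying: h(y) = y^3 + 11*y^2 + 44*y + 468.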